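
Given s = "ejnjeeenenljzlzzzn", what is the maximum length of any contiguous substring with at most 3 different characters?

10

[e] 1 distinct, len 1
[e, j] 2 distinct, len 2
[e, j, n] 3 distinct, len 3
[e, j, n, j] 3 distinct, len 4
[e, j, n, j, e] 3 distinct, len 5
[e, j, n, j, e, e] 3 distinct, len 6
[e, j, n, j, e, e, e] 3 distinct, len 7
[e, j, n, j, e, e, e, n] 3 distinct, len 8
[e, j, n, j, e, e, e, n, e] 3 distinct, len 9
[e, j, n, j, e, e, e, n, e, n] 3 distinct, len 10
[e, e, e, n, e, n, l] 3 distinct, len 7
[n, l, j] 3 distinct, len 3
[l, j, z] 3 distinct, len 3
[l, j, z, l] 3 distinct, len 4
[l, j, z, l, z] 3 distinct, len 5
[l, j, z, l, z, z] 3 distinct, len 6
[l, j, z, l, z, z, z] 3 distinct, len 7
[z, l, z, z, z, n] 3 distinct, len 6
Longest length with ≤3 distinct: 10.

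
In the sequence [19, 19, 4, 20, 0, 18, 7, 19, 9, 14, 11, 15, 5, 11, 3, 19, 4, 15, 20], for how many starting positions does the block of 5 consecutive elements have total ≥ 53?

(19, 19, 4, 20, 0) → sum 62  ≥ 53 ✓
(19, 4, 20, 0, 18) → sum 61  ≥ 53 ✓
(4, 20, 0, 18, 7) → sum 49
(20, 0, 18, 7, 19) → sum 64  ≥ 53 ✓
(0, 18, 7, 19, 9) → sum 53  ≥ 53 ✓
(18, 7, 19, 9, 14) → sum 67  ≥ 53 ✓
(7, 19, 9, 14, 11) → sum 60  ≥ 53 ✓
(19, 9, 14, 11, 15) → sum 68  ≥ 53 ✓
(9, 14, 11, 15, 5) → sum 54  ≥ 53 ✓
(14, 11, 15, 5, 11) → sum 56  ≥ 53 ✓
(11, 15, 5, 11, 3) → sum 45
(15, 5, 11, 3, 19) → sum 53  ≥ 53 ✓
(5, 11, 3, 19, 4) → sum 42
(11, 3, 19, 4, 15) → sum 52
(3, 19, 4, 15, 20) → sum 61  ≥ 53 ✓
11 windows satisfy the condition.

11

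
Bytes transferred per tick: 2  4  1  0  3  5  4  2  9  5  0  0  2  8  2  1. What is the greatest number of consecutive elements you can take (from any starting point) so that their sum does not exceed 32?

[2] sum 2 len 1
[2, 4] sum 6 len 2
[2, 4, 1] sum 7 len 3
[2, 4, 1, 0] sum 7 len 4
[2, 4, 1, 0, 3] sum 10 len 5
[2, 4, 1, 0, 3, 5] sum 15 len 6
[2, 4, 1, 0, 3, 5, 4] sum 19 len 7
[2, 4, 1, 0, 3, 5, 4, 2] sum 21 len 8
[2, 4, 1, 0, 3, 5, 4, 2, 9] sum 30 len 9
[1, 0, 3, 5, 4, 2, 9, 5] sum 29 len 8
[1, 0, 3, 5, 4, 2, 9, 5, 0] sum 29 len 9
[1, 0, 3, 5, 4, 2, 9, 5, 0, 0] sum 29 len 10
[1, 0, 3, 5, 4, 2, 9, 5, 0, 0, 2] sum 31 len 11
[4, 2, 9, 5, 0, 0, 2, 8] sum 30 len 8
[4, 2, 9, 5, 0, 0, 2, 8, 2] sum 32 len 9
[2, 9, 5, 0, 0, 2, 8, 2, 1] sum 29 len 9
Longest length seen: 11.

11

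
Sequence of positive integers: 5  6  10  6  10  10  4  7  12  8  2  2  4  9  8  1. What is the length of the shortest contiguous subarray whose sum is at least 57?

add 5: running sum 5 < 57
add 6: running sum 11 < 57
add 10: running sum 21 < 57
add 6: running sum 27 < 57
add 10: running sum 37 < 57
add 10: running sum 47 < 57
add 4: running sum 51 < 57
add 7: shortest ending here [5, 6, 10, 6, 10, 10, 4, 7] sum 58, len 8
add 12: shortest ending here [10, 6, 10, 10, 4, 7, 12] sum 59, len 7
add 8: shortest ending here [6, 10, 10, 4, 7, 12, 8] sum 57, len 7
add 2: shortest ending here [6, 10, 10, 4, 7, 12, 8, 2] sum 59, len 8
add 2: shortest ending here [6, 10, 10, 4, 7, 12, 8, 2, 2] sum 61, len 9
add 4: shortest ending here [10, 10, 4, 7, 12, 8, 2, 2, 4] sum 59, len 9
add 9: shortest ending here [10, 4, 7, 12, 8, 2, 2, 4, 9] sum 58, len 9
add 8: shortest ending here [10, 4, 7, 12, 8, 2, 2, 4, 9, 8] sum 66, len 10
add 1: shortest ending here [4, 7, 12, 8, 2, 2, 4, 9, 8, 1] sum 57, len 10
Shortest qualifying length: 7.

7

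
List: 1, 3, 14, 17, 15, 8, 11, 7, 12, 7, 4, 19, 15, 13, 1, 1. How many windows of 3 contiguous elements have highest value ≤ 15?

(1, 3, 14) → max 14  ≤ 15 ✓
(3, 14, 17) → max 17
(14, 17, 15) → max 17
(17, 15, 8) → max 17
(15, 8, 11) → max 15  ≤ 15 ✓
(8, 11, 7) → max 11  ≤ 15 ✓
(11, 7, 12) → max 12  ≤ 15 ✓
(7, 12, 7) → max 12  ≤ 15 ✓
(12, 7, 4) → max 12  ≤ 15 ✓
(7, 4, 19) → max 19
(4, 19, 15) → max 19
(19, 15, 13) → max 19
(15, 13, 1) → max 15  ≤ 15 ✓
(13, 1, 1) → max 13  ≤ 15 ✓
8 windows satisfy the condition.

8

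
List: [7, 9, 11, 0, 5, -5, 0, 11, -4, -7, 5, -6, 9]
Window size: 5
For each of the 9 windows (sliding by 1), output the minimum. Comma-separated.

Sliding a size-5 window across the 13 values:
[7, 9, 11, 0, 5] → min 0
[9, 11, 0, 5, -5] → min -5
[11, 0, 5, -5, 0] → min -5
[0, 5, -5, 0, 11] → min -5
[5, -5, 0, 11, -4] → min -5
[-5, 0, 11, -4, -7] → min -7
[0, 11, -4, -7, 5] → min -7
[11, -4, -7, 5, -6] → min -7
[-4, -7, 5, -6, 9] → min -7

0, -5, -5, -5, -5, -7, -7, -7, -7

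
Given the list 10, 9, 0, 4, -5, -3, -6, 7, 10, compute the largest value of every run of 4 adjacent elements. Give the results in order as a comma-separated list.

10, 9, 4, 4, 7, 10

(10, 9, 0, 4) → max 10
(9, 0, 4, -5) → max 9
(0, 4, -5, -3) → max 4
(4, -5, -3, -6) → max 4
(-5, -3, -6, 7) → max 7
(-3, -6, 7, 10) → max 10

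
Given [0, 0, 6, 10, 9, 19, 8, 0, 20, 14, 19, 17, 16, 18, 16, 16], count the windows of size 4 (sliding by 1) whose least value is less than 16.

[0, 0, 6, 10] → min 0  < 16 ✓
[0, 6, 10, 9] → min 0  < 16 ✓
[6, 10, 9, 19] → min 6  < 16 ✓
[10, 9, 19, 8] → min 8  < 16 ✓
[9, 19, 8, 0] → min 0  < 16 ✓
[19, 8, 0, 20] → min 0  < 16 ✓
[8, 0, 20, 14] → min 0  < 16 ✓
[0, 20, 14, 19] → min 0  < 16 ✓
[20, 14, 19, 17] → min 14  < 16 ✓
[14, 19, 17, 16] → min 14  < 16 ✓
[19, 17, 16, 18] → min 16
[17, 16, 18, 16] → min 16
[16, 18, 16, 16] → min 16
10 windows satisfy the condition.

10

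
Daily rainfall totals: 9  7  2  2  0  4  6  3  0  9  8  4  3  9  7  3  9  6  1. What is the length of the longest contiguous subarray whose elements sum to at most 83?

[9] sum 9 len 1
[9, 7] sum 16 len 2
[9, 7, 2] sum 18 len 3
[9, 7, 2, 2] sum 20 len 4
[9, 7, 2, 2, 0] sum 20 len 5
[9, 7, 2, 2, 0, 4] sum 24 len 6
[9, 7, 2, 2, 0, 4, 6] sum 30 len 7
[9, 7, 2, 2, 0, 4, 6, 3] sum 33 len 8
[9, 7, 2, 2, 0, 4, 6, 3, 0] sum 33 len 9
[9, 7, 2, 2, 0, 4, 6, 3, 0, 9] sum 42 len 10
[9, 7, 2, 2, 0, 4, 6, 3, 0, 9, 8] sum 50 len 11
[9, 7, 2, 2, 0, 4, 6, 3, 0, 9, 8, 4] sum 54 len 12
[9, 7, 2, 2, 0, 4, 6, 3, 0, 9, 8, 4, 3] sum 57 len 13
[9, 7, 2, 2, 0, 4, 6, 3, 0, 9, 8, 4, 3, 9] sum 66 len 14
[9, 7, 2, 2, 0, 4, 6, 3, 0, 9, 8, 4, 3, 9, 7] sum 73 len 15
[9, 7, 2, 2, 0, 4, 6, 3, 0, 9, 8, 4, 3, 9, 7, 3] sum 76 len 16
[7, 2, 2, 0, 4, 6, 3, 0, 9, 8, 4, 3, 9, 7, 3, 9] sum 76 len 16
[7, 2, 2, 0, 4, 6, 3, 0, 9, 8, 4, 3, 9, 7, 3, 9, 6] sum 82 len 17
[7, 2, 2, 0, 4, 6, 3, 0, 9, 8, 4, 3, 9, 7, 3, 9, 6, 1] sum 83 len 18
Longest length seen: 18.

18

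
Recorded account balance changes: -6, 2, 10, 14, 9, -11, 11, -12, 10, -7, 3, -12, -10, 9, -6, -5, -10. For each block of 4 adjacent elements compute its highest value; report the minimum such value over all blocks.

3

-6 2 10 14 → max 14
2 10 14 9 → max 14
10 14 9 -11 → max 14
14 9 -11 11 → max 14
9 -11 11 -12 → max 11
-11 11 -12 10 → max 11
11 -12 10 -7 → max 11
-12 10 -7 3 → max 10
10 -7 3 -12 → max 10
-7 3 -12 -10 → max 3
3 -12 -10 9 → max 9
-12 -10 9 -6 → max 9
-10 9 -6 -5 → max 9
9 -6 -5 -10 → max 9
Minimum of these is 3.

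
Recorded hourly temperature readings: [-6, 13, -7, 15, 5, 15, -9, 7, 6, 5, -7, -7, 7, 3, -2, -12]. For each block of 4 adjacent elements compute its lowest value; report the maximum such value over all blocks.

-7

-6 13 -7 15 → min -7
13 -7 15 5 → min -7
-7 15 5 15 → min -7
15 5 15 -9 → min -9
5 15 -9 7 → min -9
15 -9 7 6 → min -9
-9 7 6 5 → min -9
7 6 5 -7 → min -7
6 5 -7 -7 → min -7
5 -7 -7 7 → min -7
-7 -7 7 3 → min -7
-7 7 3 -2 → min -7
7 3 -2 -12 → min -12
Maximum of these is -7.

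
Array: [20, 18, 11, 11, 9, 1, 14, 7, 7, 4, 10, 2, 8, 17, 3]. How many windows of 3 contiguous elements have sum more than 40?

1

[20, 18, 11] → sum 49  > 40 ✓
[18, 11, 11] → sum 40
[11, 11, 9] → sum 31
[11, 9, 1] → sum 21
[9, 1, 14] → sum 24
[1, 14, 7] → sum 22
[14, 7, 7] → sum 28
[7, 7, 4] → sum 18
[7, 4, 10] → sum 21
[4, 10, 2] → sum 16
[10, 2, 8] → sum 20
[2, 8, 17] → sum 27
[8, 17, 3] → sum 28
1 window satisfy the condition.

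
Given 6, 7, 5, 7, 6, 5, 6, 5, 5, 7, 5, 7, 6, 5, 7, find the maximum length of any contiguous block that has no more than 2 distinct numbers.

5

Extend right; when distinct count exceeds 2, shrink from the left:
add 6: window [6] (1 distinct), len 1
add 7: window [6, 7] (2 distinct), len 2
add 5: window [7, 5] (2 distinct), len 2
add 7: window [7, 5, 7] (2 distinct), len 3
add 6: window [7, 6] (2 distinct), len 2
add 5: window [6, 5] (2 distinct), len 2
add 6: window [6, 5, 6] (2 distinct), len 3
add 5: window [6, 5, 6, 5] (2 distinct), len 4
add 5: window [6, 5, 6, 5, 5] (2 distinct), len 5
add 7: window [5, 5, 7] (2 distinct), len 3
add 5: window [5, 5, 7, 5] (2 distinct), len 4
add 7: window [5, 5, 7, 5, 7] (2 distinct), len 5
add 6: window [7, 6] (2 distinct), len 2
add 5: window [6, 5] (2 distinct), len 2
add 7: window [5, 7] (2 distinct), len 2
Longest length with ≤2 distinct: 5.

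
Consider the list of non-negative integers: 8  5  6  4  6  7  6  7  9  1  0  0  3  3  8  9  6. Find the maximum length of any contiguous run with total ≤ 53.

Extend to the right; shrink from the left whenever the sum exceeds 53:
→ 8: sum 8, len 1
→ 5: sum 13, len 2
→ 6: sum 19, len 3
→ 4: sum 23, len 4
→ 6: sum 29, len 5
→ 7: sum 36, len 6
→ 6: sum 42, len 7
→ 7: sum 49, len 8
→ 9 (dropped 8): sum 50, len 8
→ 1: sum 51, len 9
→ 0: sum 51, len 10
→ 0: sum 51, len 11
→ 3 (dropped 5): sum 49, len 11
→ 3: sum 52, len 12
→ 8 (dropped 6, 4): sum 50, len 11
→ 9 (dropped 6): sum 53, len 11
→ 6 (dropped 7): sum 52, len 11
Longest length seen: 12.

12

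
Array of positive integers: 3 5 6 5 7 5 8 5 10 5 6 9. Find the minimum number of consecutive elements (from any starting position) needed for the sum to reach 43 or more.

add 3: running sum 3 < 43
add 5: running sum 8 < 43
add 6: running sum 14 < 43
add 5: running sum 19 < 43
add 7: running sum 26 < 43
add 5: running sum 31 < 43
add 8: running sum 39 < 43
add 5: shortest ending here [3, 5, 6, 5, 7, 5, 8, 5] sum 44, len 8
add 10: shortest ending here [6, 5, 7, 5, 8, 5, 10] sum 46, len 7
add 5: shortest ending here [5, 7, 5, 8, 5, 10, 5] sum 45, len 7
add 6: shortest ending here [7, 5, 8, 5, 10, 5, 6] sum 46, len 7
add 9: shortest ending here [8, 5, 10, 5, 6, 9] sum 43, len 6
Shortest qualifying length: 6.

6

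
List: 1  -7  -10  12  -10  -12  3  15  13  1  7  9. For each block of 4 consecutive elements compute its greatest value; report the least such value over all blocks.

12

[1, -7, -10, 12] → max 12
[-7, -10, 12, -10] → max 12
[-10, 12, -10, -12] → max 12
[12, -10, -12, 3] → max 12
[-10, -12, 3, 15] → max 15
[-12, 3, 15, 13] → max 15
[3, 15, 13, 1] → max 15
[15, 13, 1, 7] → max 15
[13, 1, 7, 9] → max 13
Least of these is 12.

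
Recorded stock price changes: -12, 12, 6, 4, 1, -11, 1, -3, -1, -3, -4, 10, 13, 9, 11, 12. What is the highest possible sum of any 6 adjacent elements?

51

-12 12 6 4 1 -11 → sum 0
12 6 4 1 -11 1 → sum 13
6 4 1 -11 1 -3 → sum -2
4 1 -11 1 -3 -1 → sum -9
1 -11 1 -3 -1 -3 → sum -16
-11 1 -3 -1 -3 -4 → sum -21
1 -3 -1 -3 -4 10 → sum 0
-3 -1 -3 -4 10 13 → sum 12
-1 -3 -4 10 13 9 → sum 24
-3 -4 10 13 9 11 → sum 36
-4 10 13 9 11 12 → sum 51
Highest of these is 51.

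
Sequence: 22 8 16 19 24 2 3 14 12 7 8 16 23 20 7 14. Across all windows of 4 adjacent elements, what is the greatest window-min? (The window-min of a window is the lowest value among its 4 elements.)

(22, 8, 16, 19) → min 8
(8, 16, 19, 24) → min 8
(16, 19, 24, 2) → min 2
(19, 24, 2, 3) → min 2
(24, 2, 3, 14) → min 2
(2, 3, 14, 12) → min 2
(3, 14, 12, 7) → min 3
(14, 12, 7, 8) → min 7
(12, 7, 8, 16) → min 7
(7, 8, 16, 23) → min 7
(8, 16, 23, 20) → min 8
(16, 23, 20, 7) → min 7
(23, 20, 7, 14) → min 7
Greatest of these is 8.

8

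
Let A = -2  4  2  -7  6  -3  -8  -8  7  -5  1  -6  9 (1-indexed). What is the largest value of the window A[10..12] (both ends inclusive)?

1

Elements at indices 10..12: -5, 1, -6
max(-5, 1, -6) = 1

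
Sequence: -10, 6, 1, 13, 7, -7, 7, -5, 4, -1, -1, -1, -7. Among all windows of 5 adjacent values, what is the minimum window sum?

-6

Each size-5 window and its sum:
-10 6 1 13 7 → sum 17
6 1 13 7 -7 → sum 20
1 13 7 -7 7 → sum 21
13 7 -7 7 -5 → sum 15
7 -7 7 -5 4 → sum 6
-7 7 -5 4 -1 → sum -2
7 -5 4 -1 -1 → sum 4
-5 4 -1 -1 -1 → sum -4
4 -1 -1 -1 -7 → sum -6
Minimum of these is -6.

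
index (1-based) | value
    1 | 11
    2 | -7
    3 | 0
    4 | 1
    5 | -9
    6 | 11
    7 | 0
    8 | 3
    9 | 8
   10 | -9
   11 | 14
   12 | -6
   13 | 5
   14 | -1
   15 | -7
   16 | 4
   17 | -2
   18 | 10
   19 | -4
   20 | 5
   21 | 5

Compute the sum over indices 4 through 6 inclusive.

Elements at indices 4..6: 1, -9, 11
sum(1, -9, 11) = 3

3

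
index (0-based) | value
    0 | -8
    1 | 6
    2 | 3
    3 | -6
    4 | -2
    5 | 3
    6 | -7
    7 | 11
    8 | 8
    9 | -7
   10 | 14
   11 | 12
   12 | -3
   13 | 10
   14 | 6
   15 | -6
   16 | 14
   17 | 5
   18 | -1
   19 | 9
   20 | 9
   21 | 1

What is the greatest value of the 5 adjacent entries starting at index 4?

11

Elements at indices 4..8: -2, 3, -7, 11, 8
max(-2, 3, -7, 11, 8) = 11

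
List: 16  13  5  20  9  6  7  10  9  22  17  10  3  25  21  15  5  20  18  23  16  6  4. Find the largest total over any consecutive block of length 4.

77

(16, 13, 5, 20) → sum 54
(13, 5, 20, 9) → sum 47
(5, 20, 9, 6) → sum 40
(20, 9, 6, 7) → sum 42
(9, 6, 7, 10) → sum 32
(6, 7, 10, 9) → sum 32
(7, 10, 9, 22) → sum 48
(10, 9, 22, 17) → sum 58
(9, 22, 17, 10) → sum 58
(22, 17, 10, 3) → sum 52
(17, 10, 3, 25) → sum 55
(10, 3, 25, 21) → sum 59
(3, 25, 21, 15) → sum 64
(25, 21, 15, 5) → sum 66
(21, 15, 5, 20) → sum 61
(15, 5, 20, 18) → sum 58
(5, 20, 18, 23) → sum 66
(20, 18, 23, 16) → sum 77
(18, 23, 16, 6) → sum 63
(23, 16, 6, 4) → sum 49
Largest of these is 77.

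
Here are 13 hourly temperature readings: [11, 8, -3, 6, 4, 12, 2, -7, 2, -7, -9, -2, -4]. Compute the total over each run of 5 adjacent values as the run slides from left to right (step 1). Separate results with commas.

(11, 8, -3, 6, 4) → sum 26
(8, -3, 6, 4, 12) → sum 27
(-3, 6, 4, 12, 2) → sum 21
(6, 4, 12, 2, -7) → sum 17
(4, 12, 2, -7, 2) → sum 13
(12, 2, -7, 2, -7) → sum 2
(2, -7, 2, -7, -9) → sum -19
(-7, 2, -7, -9, -2) → sum -23
(2, -7, -9, -2, -4) → sum -20

26, 27, 21, 17, 13, 2, -19, -23, -20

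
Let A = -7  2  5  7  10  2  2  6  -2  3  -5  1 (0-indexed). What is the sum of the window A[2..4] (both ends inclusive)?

Elements at indices 2..4: 5, 7, 10
sum(5, 7, 10) = 22

22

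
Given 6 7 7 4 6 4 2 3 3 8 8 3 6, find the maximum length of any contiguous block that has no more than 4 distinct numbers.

Extend right; when distinct count exceeds 4, shrink from the left:
[6] 1 distinct, len 1
[6, 7] 2 distinct, len 2
[6, 7, 7] 2 distinct, len 3
[6, 7, 7, 4] 3 distinct, len 4
[6, 7, 7, 4, 6] 3 distinct, len 5
[6, 7, 7, 4, 6, 4] 3 distinct, len 6
[6, 7, 7, 4, 6, 4, 2] 4 distinct, len 7
[4, 6, 4, 2, 3] 4 distinct, len 5
[4, 6, 4, 2, 3, 3] 4 distinct, len 6
[4, 2, 3, 3, 8] 4 distinct, len 5
[4, 2, 3, 3, 8, 8] 4 distinct, len 6
[4, 2, 3, 3, 8, 8, 3] 4 distinct, len 7
[2, 3, 3, 8, 8, 3, 6] 4 distinct, len 7
Longest length with ≤4 distinct: 7.

7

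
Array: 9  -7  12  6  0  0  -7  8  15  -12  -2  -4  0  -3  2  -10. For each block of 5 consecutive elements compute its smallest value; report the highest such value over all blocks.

-4

Window mins for each of the 12 positions:
(9, -7, 12, 6, 0) → min -7
(-7, 12, 6, 0, 0) → min -7
(12, 6, 0, 0, -7) → min -7
(6, 0, 0, -7, 8) → min -7
(0, 0, -7, 8, 15) → min -7
(0, -7, 8, 15, -12) → min -12
(-7, 8, 15, -12, -2) → min -12
(8, 15, -12, -2, -4) → min -12
(15, -12, -2, -4, 0) → min -12
(-12, -2, -4, 0, -3) → min -12
(-2, -4, 0, -3, 2) → min -4
(-4, 0, -3, 2, -10) → min -10
Highest of these is -4.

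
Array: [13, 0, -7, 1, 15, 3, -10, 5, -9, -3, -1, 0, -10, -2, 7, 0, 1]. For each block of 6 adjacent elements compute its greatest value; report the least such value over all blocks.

0

[13, 0, -7, 1, 15, 3] → max 15
[0, -7, 1, 15, 3, -10] → max 15
[-7, 1, 15, 3, -10, 5] → max 15
[1, 15, 3, -10, 5, -9] → max 15
[15, 3, -10, 5, -9, -3] → max 15
[3, -10, 5, -9, -3, -1] → max 5
[-10, 5, -9, -3, -1, 0] → max 5
[5, -9, -3, -1, 0, -10] → max 5
[-9, -3, -1, 0, -10, -2] → max 0
[-3, -1, 0, -10, -2, 7] → max 7
[-1, 0, -10, -2, 7, 0] → max 7
[0, -10, -2, 7, 0, 1] → max 7
Least of these is 0.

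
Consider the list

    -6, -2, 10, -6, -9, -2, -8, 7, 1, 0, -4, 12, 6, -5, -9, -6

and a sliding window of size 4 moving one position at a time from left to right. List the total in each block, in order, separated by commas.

Sliding a size-4 window across the 16 values:
[-6, -2, 10, -6] → sum -4
[-2, 10, -6, -9] → sum -7
[10, -6, -9, -2] → sum -7
[-6, -9, -2, -8] → sum -25
[-9, -2, -8, 7] → sum -12
[-2, -8, 7, 1] → sum -2
[-8, 7, 1, 0] → sum 0
[7, 1, 0, -4] → sum 4
[1, 0, -4, 12] → sum 9
[0, -4, 12, 6] → sum 14
[-4, 12, 6, -5] → sum 9
[12, 6, -5, -9] → sum 4
[6, -5, -9, -6] → sum -14

-4, -7, -7, -25, -12, -2, 0, 4, 9, 14, 9, 4, -14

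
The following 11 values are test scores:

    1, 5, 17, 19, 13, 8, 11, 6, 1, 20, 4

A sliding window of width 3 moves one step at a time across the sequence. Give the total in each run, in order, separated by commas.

23, 41, 49, 40, 32, 25, 18, 27, 25

(1, 5, 17) → sum 23
(5, 17, 19) → sum 41
(17, 19, 13) → sum 49
(19, 13, 8) → sum 40
(13, 8, 11) → sum 32
(8, 11, 6) → sum 25
(11, 6, 1) → sum 18
(6, 1, 20) → sum 27
(1, 20, 4) → sum 25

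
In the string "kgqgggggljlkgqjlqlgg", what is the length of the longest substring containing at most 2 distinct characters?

7

add k: window [k] (1 distinct), len 1
add g: window [k, g] (2 distinct), len 2
add q: window [g, q] (2 distinct), len 2
add g: window [g, q, g] (2 distinct), len 3
add g: window [g, q, g, g] (2 distinct), len 4
add g: window [g, q, g, g, g] (2 distinct), len 5
add g: window [g, q, g, g, g, g] (2 distinct), len 6
add g: window [g, q, g, g, g, g, g] (2 distinct), len 7
add l: window [g, g, g, g, g, l] (2 distinct), len 6
add j: window [l, j] (2 distinct), len 2
add l: window [l, j, l] (2 distinct), len 3
add k: window [l, k] (2 distinct), len 2
add g: window [k, g] (2 distinct), len 2
add q: window [g, q] (2 distinct), len 2
add j: window [q, j] (2 distinct), len 2
add l: window [j, l] (2 distinct), len 2
add q: window [l, q] (2 distinct), len 2
add l: window [l, q, l] (2 distinct), len 3
add g: window [l, g] (2 distinct), len 2
add g: window [l, g, g] (2 distinct), len 3
Longest length with ≤2 distinct: 7.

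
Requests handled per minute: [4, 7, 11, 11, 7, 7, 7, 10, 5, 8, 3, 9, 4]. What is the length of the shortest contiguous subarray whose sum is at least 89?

12

Extend right; whenever the sum reaches 89, record the length and shrink from the left:
add 4: running sum 4 < 89
add 7: running sum 11 < 89
add 11: running sum 22 < 89
add 11: running sum 33 < 89
add 7: running sum 40 < 89
add 7: running sum 47 < 89
add 7: running sum 54 < 89
add 10: running sum 64 < 89
add 5: running sum 69 < 89
add 8: running sum 77 < 89
add 3: running sum 80 < 89
end 11: [4, 7, 11, 11, 7, 7, 7, 10, 5, 8, 3, 9] sum 89, len 12
end 12: [7, 11, 11, 7, 7, 7, 10, 5, 8, 3, 9, 4] sum 89, len 12
Shortest qualifying length: 12.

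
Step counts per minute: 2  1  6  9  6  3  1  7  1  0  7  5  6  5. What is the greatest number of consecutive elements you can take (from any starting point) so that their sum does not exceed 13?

→ 2: sum 2, len 1
→ 1: sum 3, len 2
→ 6: sum 9, len 3
→ 9 (dropped 2, 1, 6): sum 9, len 1
→ 6 (dropped 9): sum 6, len 1
→ 3: sum 9, len 2
→ 1: sum 10, len 3
→ 7 (dropped 6): sum 11, len 3
→ 1: sum 12, len 4
→ 0: sum 12, len 5
→ 7 (dropped 3, 1, 7): sum 8, len 3
→ 5: sum 13, len 4
→ 6 (dropped 1, 0, 7): sum 11, len 2
→ 5 (dropped 5): sum 11, len 2
Longest length seen: 5.

5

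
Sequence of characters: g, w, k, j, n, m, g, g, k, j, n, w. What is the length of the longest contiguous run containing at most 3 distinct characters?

add g: window [g] (1 distinct), len 1
add w: window [g, w] (2 distinct), len 2
add k: window [g, w, k] (3 distinct), len 3
add j: window [w, k, j] (3 distinct), len 3
add n: window [k, j, n] (3 distinct), len 3
add m: window [j, n, m] (3 distinct), len 3
add g: window [n, m, g] (3 distinct), len 3
add g: window [n, m, g, g] (3 distinct), len 4
add k: window [m, g, g, k] (3 distinct), len 4
add j: window [g, g, k, j] (3 distinct), len 4
add n: window [k, j, n] (3 distinct), len 3
add w: window [j, n, w] (3 distinct), len 3
Longest length with ≤3 distinct: 4.

4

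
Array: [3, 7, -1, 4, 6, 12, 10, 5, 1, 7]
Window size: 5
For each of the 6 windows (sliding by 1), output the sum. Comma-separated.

[3, 7, -1, 4, 6] → sum 19
[7, -1, 4, 6, 12] → sum 28
[-1, 4, 6, 12, 10] → sum 31
[4, 6, 12, 10, 5] → sum 37
[6, 12, 10, 5, 1] → sum 34
[12, 10, 5, 1, 7] → sum 35

19, 28, 31, 37, 34, 35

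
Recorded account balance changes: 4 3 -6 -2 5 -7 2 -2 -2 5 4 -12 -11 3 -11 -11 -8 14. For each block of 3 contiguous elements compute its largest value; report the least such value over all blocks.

4 3 -6 → max 4
3 -6 -2 → max 3
-6 -2 5 → max 5
-2 5 -7 → max 5
5 -7 2 → max 5
-7 2 -2 → max 2
2 -2 -2 → max 2
-2 -2 5 → max 5
-2 5 4 → max 5
5 4 -12 → max 5
4 -12 -11 → max 4
-12 -11 3 → max 3
-11 3 -11 → max 3
3 -11 -11 → max 3
-11 -11 -8 → max -8
-11 -8 14 → max 14
Least of these is -8.

-8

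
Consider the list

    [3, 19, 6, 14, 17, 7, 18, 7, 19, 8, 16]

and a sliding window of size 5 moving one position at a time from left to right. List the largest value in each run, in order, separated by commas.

[3, 19, 6, 14, 17] → max 19
[19, 6, 14, 17, 7] → max 19
[6, 14, 17, 7, 18] → max 18
[14, 17, 7, 18, 7] → max 18
[17, 7, 18, 7, 19] → max 19
[7, 18, 7, 19, 8] → max 19
[18, 7, 19, 8, 16] → max 19

19, 19, 18, 18, 19, 19, 19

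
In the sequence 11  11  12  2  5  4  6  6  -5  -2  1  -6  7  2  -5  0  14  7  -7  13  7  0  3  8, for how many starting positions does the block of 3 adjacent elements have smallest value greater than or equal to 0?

10

11 11 12 → min 11  ≥ 0 ✓
11 12 2 → min 2  ≥ 0 ✓
12 2 5 → min 2  ≥ 0 ✓
2 5 4 → min 2  ≥ 0 ✓
5 4 6 → min 4  ≥ 0 ✓
4 6 6 → min 4  ≥ 0 ✓
6 6 -5 → min -5
6 -5 -2 → min -5
-5 -2 1 → min -5
-2 1 -6 → min -6
1 -6 7 → min -6
-6 7 2 → min -6
7 2 -5 → min -5
2 -5 0 → min -5
-5 0 14 → min -5
0 14 7 → min 0  ≥ 0 ✓
14 7 -7 → min -7
7 -7 13 → min -7
-7 13 7 → min -7
13 7 0 → min 0  ≥ 0 ✓
7 0 3 → min 0  ≥ 0 ✓
0 3 8 → min 0  ≥ 0 ✓
10 windows satisfy the condition.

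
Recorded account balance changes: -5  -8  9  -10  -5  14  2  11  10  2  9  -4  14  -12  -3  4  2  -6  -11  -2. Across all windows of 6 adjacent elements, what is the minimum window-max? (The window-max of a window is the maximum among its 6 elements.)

Window maxs for each of the 15 positions:
-5 -8 9 -10 -5 14 → max 14
-8 9 -10 -5 14 2 → max 14
9 -10 -5 14 2 11 → max 14
-10 -5 14 2 11 10 → max 14
-5 14 2 11 10 2 → max 14
14 2 11 10 2 9 → max 14
2 11 10 2 9 -4 → max 11
11 10 2 9 -4 14 → max 14
10 2 9 -4 14 -12 → max 14
2 9 -4 14 -12 -3 → max 14
9 -4 14 -12 -3 4 → max 14
-4 14 -12 -3 4 2 → max 14
14 -12 -3 4 2 -6 → max 14
-12 -3 4 2 -6 -11 → max 4
-3 4 2 -6 -11 -2 → max 4
Minimum of these is 4.

4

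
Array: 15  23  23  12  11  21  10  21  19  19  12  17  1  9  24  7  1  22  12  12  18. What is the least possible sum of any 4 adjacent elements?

39

(15, 23, 23, 12) → sum 73
(23, 23, 12, 11) → sum 69
(23, 12, 11, 21) → sum 67
(12, 11, 21, 10) → sum 54
(11, 21, 10, 21) → sum 63
(21, 10, 21, 19) → sum 71
(10, 21, 19, 19) → sum 69
(21, 19, 19, 12) → sum 71
(19, 19, 12, 17) → sum 67
(19, 12, 17, 1) → sum 49
(12, 17, 1, 9) → sum 39
(17, 1, 9, 24) → sum 51
(1, 9, 24, 7) → sum 41
(9, 24, 7, 1) → sum 41
(24, 7, 1, 22) → sum 54
(7, 1, 22, 12) → sum 42
(1, 22, 12, 12) → sum 47
(22, 12, 12, 18) → sum 64
Least of these is 39.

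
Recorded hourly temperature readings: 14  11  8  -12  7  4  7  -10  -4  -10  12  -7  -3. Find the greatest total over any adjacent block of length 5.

[14, 11, 8, -12, 7] → sum 28
[11, 8, -12, 7, 4] → sum 18
[8, -12, 7, 4, 7] → sum 14
[-12, 7, 4, 7, -10] → sum -4
[7, 4, 7, -10, -4] → sum 4
[4, 7, -10, -4, -10] → sum -13
[7, -10, -4, -10, 12] → sum -5
[-10, -4, -10, 12, -7] → sum -19
[-4, -10, 12, -7, -3] → sum -12
Greatest of these is 28.

28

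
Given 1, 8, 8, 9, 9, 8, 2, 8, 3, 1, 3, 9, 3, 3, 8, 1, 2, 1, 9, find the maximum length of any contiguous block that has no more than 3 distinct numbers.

add 1: window [1] (1 distinct), len 1
add 8: window [1, 8] (2 distinct), len 2
add 8: window [1, 8, 8] (2 distinct), len 3
add 9: window [1, 8, 8, 9] (3 distinct), len 4
add 9: window [1, 8, 8, 9, 9] (3 distinct), len 5
add 8: window [1, 8, 8, 9, 9, 8] (3 distinct), len 6
add 2: window [8, 8, 9, 9, 8, 2] (3 distinct), len 6
add 8: window [8, 8, 9, 9, 8, 2, 8] (3 distinct), len 7
add 3: window [8, 2, 8, 3] (3 distinct), len 4
add 1: window [8, 3, 1] (3 distinct), len 3
add 3: window [8, 3, 1, 3] (3 distinct), len 4
add 9: window [3, 1, 3, 9] (3 distinct), len 4
add 3: window [3, 1, 3, 9, 3] (3 distinct), len 5
add 3: window [3, 1, 3, 9, 3, 3] (3 distinct), len 6
add 8: window [3, 9, 3, 3, 8] (3 distinct), len 5
add 1: window [3, 3, 8, 1] (3 distinct), len 4
add 2: window [8, 1, 2] (3 distinct), len 3
add 1: window [8, 1, 2, 1] (3 distinct), len 4
add 9: window [1, 2, 1, 9] (3 distinct), len 4
Longest length with ≤3 distinct: 7.

7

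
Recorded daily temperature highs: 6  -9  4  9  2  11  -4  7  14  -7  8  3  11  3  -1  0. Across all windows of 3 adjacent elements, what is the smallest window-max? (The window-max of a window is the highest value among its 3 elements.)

6 -9 4 → max 6
-9 4 9 → max 9
4 9 2 → max 9
9 2 11 → max 11
2 11 -4 → max 11
11 -4 7 → max 11
-4 7 14 → max 14
7 14 -7 → max 14
14 -7 8 → max 14
-7 8 3 → max 8
8 3 11 → max 11
3 11 3 → max 11
11 3 -1 → max 11
3 -1 0 → max 3
Smallest of these is 3.

3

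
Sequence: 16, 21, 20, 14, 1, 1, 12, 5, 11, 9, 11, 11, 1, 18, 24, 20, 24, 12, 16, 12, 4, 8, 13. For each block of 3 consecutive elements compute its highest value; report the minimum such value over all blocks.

11

16 21 20 → max 21
21 20 14 → max 21
20 14 1 → max 20
14 1 1 → max 14
1 1 12 → max 12
1 12 5 → max 12
12 5 11 → max 12
5 11 9 → max 11
11 9 11 → max 11
9 11 11 → max 11
11 11 1 → max 11
11 1 18 → max 18
1 18 24 → max 24
18 24 20 → max 24
24 20 24 → max 24
20 24 12 → max 24
24 12 16 → max 24
12 16 12 → max 16
16 12 4 → max 16
12 4 8 → max 12
4 8 13 → max 13
Minimum of these is 11.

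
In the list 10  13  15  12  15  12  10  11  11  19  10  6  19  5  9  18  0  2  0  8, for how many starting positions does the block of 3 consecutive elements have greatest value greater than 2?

(10, 13, 15) → max 15  > 2 ✓
(13, 15, 12) → max 15  > 2 ✓
(15, 12, 15) → max 15  > 2 ✓
(12, 15, 12) → max 15  > 2 ✓
(15, 12, 10) → max 15  > 2 ✓
(12, 10, 11) → max 12  > 2 ✓
(10, 11, 11) → max 11  > 2 ✓
(11, 11, 19) → max 19  > 2 ✓
(11, 19, 10) → max 19  > 2 ✓
(19, 10, 6) → max 19  > 2 ✓
(10, 6, 19) → max 19  > 2 ✓
(6, 19, 5) → max 19  > 2 ✓
(19, 5, 9) → max 19  > 2 ✓
(5, 9, 18) → max 18  > 2 ✓
(9, 18, 0) → max 18  > 2 ✓
(18, 0, 2) → max 18  > 2 ✓
(0, 2, 0) → max 2
(2, 0, 8) → max 8  > 2 ✓
17 windows satisfy the condition.

17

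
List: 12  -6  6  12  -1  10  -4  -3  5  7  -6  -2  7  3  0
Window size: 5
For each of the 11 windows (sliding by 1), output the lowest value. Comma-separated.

Sliding a size-5 window across the 15 values:
12 -6 6 12 -1 → min -6
-6 6 12 -1 10 → min -6
6 12 -1 10 -4 → min -4
12 -1 10 -4 -3 → min -4
-1 10 -4 -3 5 → min -4
10 -4 -3 5 7 → min -4
-4 -3 5 7 -6 → min -6
-3 5 7 -6 -2 → min -6
5 7 -6 -2 7 → min -6
7 -6 -2 7 3 → min -6
-6 -2 7 3 0 → min -6

-6, -6, -4, -4, -4, -4, -6, -6, -6, -6, -6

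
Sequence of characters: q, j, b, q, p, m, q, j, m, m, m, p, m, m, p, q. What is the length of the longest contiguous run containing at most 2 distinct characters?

Extend right; when distinct count exceeds 2, shrink from the left:
add q: window [q] (1 distinct), len 1
add j: window [q, j] (2 distinct), len 2
add b: window [j, b] (2 distinct), len 2
add q: window [b, q] (2 distinct), len 2
add p: window [q, p] (2 distinct), len 2
add m: window [p, m] (2 distinct), len 2
add q: window [m, q] (2 distinct), len 2
add j: window [q, j] (2 distinct), len 2
add m: window [j, m] (2 distinct), len 2
add m: window [j, m, m] (2 distinct), len 3
add m: window [j, m, m, m] (2 distinct), len 4
add p: window [m, m, m, p] (2 distinct), len 4
add m: window [m, m, m, p, m] (2 distinct), len 5
add m: window [m, m, m, p, m, m] (2 distinct), len 6
add p: window [m, m, m, p, m, m, p] (2 distinct), len 7
add q: window [p, q] (2 distinct), len 2
Longest length with ≤2 distinct: 7.

7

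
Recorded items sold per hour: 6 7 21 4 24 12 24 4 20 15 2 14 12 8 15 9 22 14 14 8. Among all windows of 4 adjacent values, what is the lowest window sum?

Window sums for each of the 17 positions:
6 7 21 4 → sum 38
7 21 4 24 → sum 56
21 4 24 12 → sum 61
4 24 12 24 → sum 64
24 12 24 4 → sum 64
12 24 4 20 → sum 60
24 4 20 15 → sum 63
4 20 15 2 → sum 41
20 15 2 14 → sum 51
15 2 14 12 → sum 43
2 14 12 8 → sum 36
14 12 8 15 → sum 49
12 8 15 9 → sum 44
8 15 9 22 → sum 54
15 9 22 14 → sum 60
9 22 14 14 → sum 59
22 14 14 8 → sum 58
Lowest of these is 36.

36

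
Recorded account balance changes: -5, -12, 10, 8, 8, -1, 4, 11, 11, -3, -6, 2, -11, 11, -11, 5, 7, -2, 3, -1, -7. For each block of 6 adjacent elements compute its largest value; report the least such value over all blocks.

7

(-5, -12, 10, 8, 8, -1) → max 10
(-12, 10, 8, 8, -1, 4) → max 10
(10, 8, 8, -1, 4, 11) → max 11
(8, 8, -1, 4, 11, 11) → max 11
(8, -1, 4, 11, 11, -3) → max 11
(-1, 4, 11, 11, -3, -6) → max 11
(4, 11, 11, -3, -6, 2) → max 11
(11, 11, -3, -6, 2, -11) → max 11
(11, -3, -6, 2, -11, 11) → max 11
(-3, -6, 2, -11, 11, -11) → max 11
(-6, 2, -11, 11, -11, 5) → max 11
(2, -11, 11, -11, 5, 7) → max 11
(-11, 11, -11, 5, 7, -2) → max 11
(11, -11, 5, 7, -2, 3) → max 11
(-11, 5, 7, -2, 3, -1) → max 7
(5, 7, -2, 3, -1, -7) → max 7
Least of these is 7.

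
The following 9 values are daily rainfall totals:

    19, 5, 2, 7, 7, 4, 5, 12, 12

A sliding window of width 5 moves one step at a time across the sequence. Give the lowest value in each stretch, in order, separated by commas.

Sliding a size-5 window across the 9 values:
[19, 5, 2, 7, 7] → min 2
[5, 2, 7, 7, 4] → min 2
[2, 7, 7, 4, 5] → min 2
[7, 7, 4, 5, 12] → min 4
[7, 4, 5, 12, 12] → min 4

2, 2, 2, 4, 4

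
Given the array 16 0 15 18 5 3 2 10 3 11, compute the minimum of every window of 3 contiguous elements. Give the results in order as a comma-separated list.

Sliding a size-3 window across the 10 values:
(16, 0, 15) → min 0
(0, 15, 18) → min 0
(15, 18, 5) → min 5
(18, 5, 3) → min 3
(5, 3, 2) → min 2
(3, 2, 10) → min 2
(2, 10, 3) → min 2
(10, 3, 11) → min 3

0, 0, 5, 3, 2, 2, 2, 3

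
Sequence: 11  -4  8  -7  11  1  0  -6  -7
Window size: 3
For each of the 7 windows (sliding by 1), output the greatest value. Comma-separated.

(11, -4, 8) → max 11
(-4, 8, -7) → max 8
(8, -7, 11) → max 11
(-7, 11, 1) → max 11
(11, 1, 0) → max 11
(1, 0, -6) → max 1
(0, -6, -7) → max 0

11, 8, 11, 11, 11, 1, 0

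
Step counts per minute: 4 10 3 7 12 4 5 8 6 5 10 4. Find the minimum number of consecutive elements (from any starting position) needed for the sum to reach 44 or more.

7

add 4: running sum 4 < 44
add 10: running sum 14 < 44
add 3: running sum 17 < 44
add 7: running sum 24 < 44
add 12: running sum 36 < 44
add 4: running sum 40 < 44
end 6: [4, 10, 3, 7, 12, 4, 5] sum 45, len 7
end 7: [10, 3, 7, 12, 4, 5, 8] sum 49, len 7
end 8: [3, 7, 12, 4, 5, 8, 6] sum 45, len 7
end 9: [7, 12, 4, 5, 8, 6, 5] sum 47, len 7
end 10: [12, 4, 5, 8, 6, 5, 10] sum 50, len 7
end 11: [12, 4, 5, 8, 6, 5, 10, 4] sum 54, len 8
Shortest qualifying length: 7.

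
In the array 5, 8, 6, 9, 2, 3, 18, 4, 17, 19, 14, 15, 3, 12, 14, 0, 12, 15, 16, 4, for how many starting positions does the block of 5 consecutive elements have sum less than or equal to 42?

(5, 8, 6, 9, 2) → sum 30  ≤ 42 ✓
(8, 6, 9, 2, 3) → sum 28  ≤ 42 ✓
(6, 9, 2, 3, 18) → sum 38  ≤ 42 ✓
(9, 2, 3, 18, 4) → sum 36  ≤ 42 ✓
(2, 3, 18, 4, 17) → sum 44
(3, 18, 4, 17, 19) → sum 61
(18, 4, 17, 19, 14) → sum 72
(4, 17, 19, 14, 15) → sum 69
(17, 19, 14, 15, 3) → sum 68
(19, 14, 15, 3, 12) → sum 63
(14, 15, 3, 12, 14) → sum 58
(15, 3, 12, 14, 0) → sum 44
(3, 12, 14, 0, 12) → sum 41  ≤ 42 ✓
(12, 14, 0, 12, 15) → sum 53
(14, 0, 12, 15, 16) → sum 57
(0, 12, 15, 16, 4) → sum 47
5 windows satisfy the condition.

5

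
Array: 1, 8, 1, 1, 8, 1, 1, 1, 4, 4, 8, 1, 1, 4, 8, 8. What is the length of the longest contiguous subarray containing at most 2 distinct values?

8

add 1: window [1] (1 distinct), len 1
add 8: window [1, 8] (2 distinct), len 2
add 1: window [1, 8, 1] (2 distinct), len 3
add 1: window [1, 8, 1, 1] (2 distinct), len 4
add 8: window [1, 8, 1, 1, 8] (2 distinct), len 5
add 1: window [1, 8, 1, 1, 8, 1] (2 distinct), len 6
add 1: window [1, 8, 1, 1, 8, 1, 1] (2 distinct), len 7
add 1: window [1, 8, 1, 1, 8, 1, 1, 1] (2 distinct), len 8
add 4: window [1, 1, 1, 4] (2 distinct), len 4
add 4: window [1, 1, 1, 4, 4] (2 distinct), len 5
add 8: window [4, 4, 8] (2 distinct), len 3
add 1: window [8, 1] (2 distinct), len 2
add 1: window [8, 1, 1] (2 distinct), len 3
add 4: window [1, 1, 4] (2 distinct), len 3
add 8: window [4, 8] (2 distinct), len 2
add 8: window [4, 8, 8] (2 distinct), len 3
Longest length with ≤2 distinct: 8.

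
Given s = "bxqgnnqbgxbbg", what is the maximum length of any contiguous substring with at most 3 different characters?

add b: window [b] (1 distinct), len 1
add x: window [b, x] (2 distinct), len 2
add q: window [b, x, q] (3 distinct), len 3
add g: window [x, q, g] (3 distinct), len 3
add n: window [q, g, n] (3 distinct), len 3
add n: window [q, g, n, n] (3 distinct), len 4
add q: window [q, g, n, n, q] (3 distinct), len 5
add b: window [n, n, q, b] (3 distinct), len 4
add g: window [q, b, g] (3 distinct), len 3
add x: window [b, g, x] (3 distinct), len 3
add b: window [b, g, x, b] (3 distinct), len 4
add b: window [b, g, x, b, b] (3 distinct), len 5
add g: window [b, g, x, b, b, g] (3 distinct), len 6
Longest length with ≤3 distinct: 6.

6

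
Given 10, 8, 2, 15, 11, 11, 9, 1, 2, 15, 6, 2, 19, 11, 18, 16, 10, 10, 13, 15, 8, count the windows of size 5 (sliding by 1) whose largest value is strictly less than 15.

[10, 8, 2, 15, 11] → max 15
[8, 2, 15, 11, 11] → max 15
[2, 15, 11, 11, 9] → max 15
[15, 11, 11, 9, 1] → max 15
[11, 11, 9, 1, 2] → max 11  < 15 ✓
[11, 9, 1, 2, 15] → max 15
[9, 1, 2, 15, 6] → max 15
[1, 2, 15, 6, 2] → max 15
[2, 15, 6, 2, 19] → max 19
[15, 6, 2, 19, 11] → max 19
[6, 2, 19, 11, 18] → max 19
[2, 19, 11, 18, 16] → max 19
[19, 11, 18, 16, 10] → max 19
[11, 18, 16, 10, 10] → max 18
[18, 16, 10, 10, 13] → max 18
[16, 10, 10, 13, 15] → max 16
[10, 10, 13, 15, 8] → max 15
1 window satisfy the condition.

1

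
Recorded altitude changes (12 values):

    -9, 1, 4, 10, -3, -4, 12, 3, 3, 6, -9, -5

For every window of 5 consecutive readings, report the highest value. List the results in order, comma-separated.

[-9, 1, 4, 10, -3] → max 10
[1, 4, 10, -3, -4] → max 10
[4, 10, -3, -4, 12] → max 12
[10, -3, -4, 12, 3] → max 12
[-3, -4, 12, 3, 3] → max 12
[-4, 12, 3, 3, 6] → max 12
[12, 3, 3, 6, -9] → max 12
[3, 3, 6, -9, -5] → max 6

10, 10, 12, 12, 12, 12, 12, 6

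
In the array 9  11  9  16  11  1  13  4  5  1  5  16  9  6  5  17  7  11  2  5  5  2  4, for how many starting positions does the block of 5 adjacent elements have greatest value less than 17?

9 11 9 16 11 → max 16  < 17 ✓
11 9 16 11 1 → max 16  < 17 ✓
9 16 11 1 13 → max 16  < 17 ✓
16 11 1 13 4 → max 16  < 17 ✓
11 1 13 4 5 → max 13  < 17 ✓
1 13 4 5 1 → max 13  < 17 ✓
13 4 5 1 5 → max 13  < 17 ✓
4 5 1 5 16 → max 16  < 17 ✓
5 1 5 16 9 → max 16  < 17 ✓
1 5 16 9 6 → max 16  < 17 ✓
5 16 9 6 5 → max 16  < 17 ✓
16 9 6 5 17 → max 17
9 6 5 17 7 → max 17
6 5 17 7 11 → max 17
5 17 7 11 2 → max 17
17 7 11 2 5 → max 17
7 11 2 5 5 → max 11  < 17 ✓
11 2 5 5 2 → max 11  < 17 ✓
2 5 5 2 4 → max 5  < 17 ✓
14 windows satisfy the condition.

14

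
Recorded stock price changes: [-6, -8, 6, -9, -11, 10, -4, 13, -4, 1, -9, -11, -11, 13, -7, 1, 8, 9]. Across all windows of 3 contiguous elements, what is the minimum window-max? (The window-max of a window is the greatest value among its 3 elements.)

-9

-6 -8 6 → max 6
-8 6 -9 → max 6
6 -9 -11 → max 6
-9 -11 10 → max 10
-11 10 -4 → max 10
10 -4 13 → max 13
-4 13 -4 → max 13
13 -4 1 → max 13
-4 1 -9 → max 1
1 -9 -11 → max 1
-9 -11 -11 → max -9
-11 -11 13 → max 13
-11 13 -7 → max 13
13 -7 1 → max 13
-7 1 8 → max 8
1 8 9 → max 9
Minimum of these is -9.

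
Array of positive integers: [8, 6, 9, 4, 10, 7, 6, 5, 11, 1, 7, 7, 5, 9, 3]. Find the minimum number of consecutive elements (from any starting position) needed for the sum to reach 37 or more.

Extend right; whenever the sum reaches 37, record the length and shrink from the left:
add 8: running sum 8 < 37
add 6: running sum 14 < 37
add 9: running sum 23 < 37
add 4: running sum 27 < 37
end 4: [8, 6, 9, 4, 10] sum 37, len 5
end 5: [8, 6, 9, 4, 10, 7] sum 44, len 6
end 6: [6, 9, 4, 10, 7, 6] sum 42, len 6
end 7: [9, 4, 10, 7, 6, 5] sum 41, len 6
end 8: [10, 7, 6, 5, 11] sum 39, len 5
end 9: [10, 7, 6, 5, 11, 1] sum 40, len 6
end 10: [7, 6, 5, 11, 1, 7] sum 37, len 6
end 11: [6, 5, 11, 1, 7, 7] sum 37, len 6
end 12: [6, 5, 11, 1, 7, 7, 5] sum 42, len 7
end 13: [11, 1, 7, 7, 5, 9] sum 40, len 6
end 14: [11, 1, 7, 7, 5, 9, 3] sum 43, len 7
Shortest qualifying length: 5.

5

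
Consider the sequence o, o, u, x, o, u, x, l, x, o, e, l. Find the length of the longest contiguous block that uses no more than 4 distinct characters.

add o: window [o] (1 distinct), len 1
add o: window [o, o] (1 distinct), len 2
add u: window [o, o, u] (2 distinct), len 3
add x: window [o, o, u, x] (3 distinct), len 4
add o: window [o, o, u, x, o] (3 distinct), len 5
add u: window [o, o, u, x, o, u] (3 distinct), len 6
add x: window [o, o, u, x, o, u, x] (3 distinct), len 7
add l: window [o, o, u, x, o, u, x, l] (4 distinct), len 8
add x: window [o, o, u, x, o, u, x, l, x] (4 distinct), len 9
add o: window [o, o, u, x, o, u, x, l, x, o] (4 distinct), len 10
add e: window [x, l, x, o, e] (4 distinct), len 5
add l: window [x, l, x, o, e, l] (4 distinct), len 6
Longest length with ≤4 distinct: 10.

10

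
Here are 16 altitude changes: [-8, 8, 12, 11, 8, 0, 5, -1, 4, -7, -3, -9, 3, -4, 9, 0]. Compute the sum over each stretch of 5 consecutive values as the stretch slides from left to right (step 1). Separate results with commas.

31, 39, 36, 23, 16, 1, -2, -16, -12, -20, -4, -1

Sliding a size-5 window across the 16 values:
[-8, 8, 12, 11, 8] → sum 31
[8, 12, 11, 8, 0] → sum 39
[12, 11, 8, 0, 5] → sum 36
[11, 8, 0, 5, -1] → sum 23
[8, 0, 5, -1, 4] → sum 16
[0, 5, -1, 4, -7] → sum 1
[5, -1, 4, -7, -3] → sum -2
[-1, 4, -7, -3, -9] → sum -16
[4, -7, -3, -9, 3] → sum -12
[-7, -3, -9, 3, -4] → sum -20
[-3, -9, 3, -4, 9] → sum -4
[-9, 3, -4, 9, 0] → sum -1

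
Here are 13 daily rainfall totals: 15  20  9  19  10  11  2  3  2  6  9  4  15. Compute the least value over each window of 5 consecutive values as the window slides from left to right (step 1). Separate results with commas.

Sliding a size-5 window across the 13 values:
[15, 20, 9, 19, 10] → min 9
[20, 9, 19, 10, 11] → min 9
[9, 19, 10, 11, 2] → min 2
[19, 10, 11, 2, 3] → min 2
[10, 11, 2, 3, 2] → min 2
[11, 2, 3, 2, 6] → min 2
[2, 3, 2, 6, 9] → min 2
[3, 2, 6, 9, 4] → min 2
[2, 6, 9, 4, 15] → min 2

9, 9, 2, 2, 2, 2, 2, 2, 2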